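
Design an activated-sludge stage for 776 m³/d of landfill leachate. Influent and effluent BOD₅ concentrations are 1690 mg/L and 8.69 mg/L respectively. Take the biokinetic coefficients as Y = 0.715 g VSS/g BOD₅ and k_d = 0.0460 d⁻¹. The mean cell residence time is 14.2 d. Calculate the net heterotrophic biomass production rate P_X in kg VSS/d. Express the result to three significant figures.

P_X ≈ 564 kg VSS/d

Correct the yield for decay: Y_obs = Y/(1 + k_d θ_c) = 0.715 / (1 + 0.0460 × 14.2) = 0.715 / 1.653 = 0.4325.
ΔS = 1690 − 8.69 = 1681 mg/L, so the substrate removal rate is 776 × 1681/1000 = 1305 kg BOD₅/d.
Biomass produced: P_X = Y_obs·Q·ΔS = 0.4325 × 1305 ≈ 564.3 kg VSS/d.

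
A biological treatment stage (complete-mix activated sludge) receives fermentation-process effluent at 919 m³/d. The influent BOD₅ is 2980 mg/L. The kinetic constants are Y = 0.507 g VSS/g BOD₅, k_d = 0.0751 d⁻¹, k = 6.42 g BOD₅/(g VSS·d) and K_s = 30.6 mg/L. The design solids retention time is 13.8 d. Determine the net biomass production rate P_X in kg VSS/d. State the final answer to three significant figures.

Effluent substrate depends only on kinetics and SRT: S = K_s(1 + k_d θ_c) / [θ_c(Yk − k_d) − 1] = 30.6 × (1 + 0.0751 × 13.8) / [13.8 × (0.507 × 6.42 − 0.0751) − 1] = 62.31 / 42.88 = 1.453 mg/L.
Observed yield with endogenous decay: Y_obs = Y / (1 + k_d·θ_c) = 0.507 / (1 + 0.0751 × 13.8) = 0.507 / 2.036 = 0.2490 g VSS/g BOD₅.
ΔS = 2980 − 1.45 = 2979 mg/L, so the substrate removal rate is 919 × 2979/1000 = 2737 kg BOD₅/d.
P_X = Y_obs · Q(S₀ − S) = 0.2490 × 2737 = 681.5 kg VSS/d.

P_X ≈ 682 kg VSS/d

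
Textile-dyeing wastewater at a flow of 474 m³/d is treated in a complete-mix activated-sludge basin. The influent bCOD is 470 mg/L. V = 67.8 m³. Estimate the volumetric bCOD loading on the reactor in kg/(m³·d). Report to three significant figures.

L_v ≈ 3.29 kg bCOD/(m³·d)

Volumetric loading L_v = Q·S₀ / V = 474 × 470 g/m³ / 67.80 m³ = 3286 g/(m³·d) = 3.286 kg bCOD/(m³·d).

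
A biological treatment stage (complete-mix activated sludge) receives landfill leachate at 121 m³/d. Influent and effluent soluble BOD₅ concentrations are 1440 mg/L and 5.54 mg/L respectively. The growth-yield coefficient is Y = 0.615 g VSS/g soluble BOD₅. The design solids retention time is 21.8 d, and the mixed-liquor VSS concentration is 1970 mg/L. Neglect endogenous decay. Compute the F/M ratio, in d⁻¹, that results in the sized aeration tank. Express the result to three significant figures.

With k_d = 0 the design equation reduces to V = Y Q (S₀−S) θ_c / X = 0.615 × 121 × (1440 − 5.54) × 21.8 / 1970 = 1181 m³.
F/M = applied load / biomass = Q·S₀/(V·X) = 121 × 1440 / (1181 × 1970) = 0.07488 d⁻¹.

F/M ≈ 0.0749 d⁻¹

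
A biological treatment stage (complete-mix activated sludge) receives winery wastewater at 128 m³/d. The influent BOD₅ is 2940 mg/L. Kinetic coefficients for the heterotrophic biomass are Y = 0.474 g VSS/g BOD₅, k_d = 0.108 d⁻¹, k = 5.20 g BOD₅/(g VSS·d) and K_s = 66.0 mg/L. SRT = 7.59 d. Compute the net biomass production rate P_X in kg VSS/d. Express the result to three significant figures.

P_X ≈ 97.8 kg VSS/d

Effluent substrate depends only on kinetics and SRT: S = K_s(1 + k_d θ_c) / [θ_c(Yk − k_d) − 1] = 66.0 × (1 + 0.108 × 7.59) / [7.59 × (0.474 × 5.20 − 0.108) − 1] = 120.1 / 16.89 = 7.112 mg/L.
Y_obs = Y / (1 + k_d θ_c) = 0.474 / (1 + 0.108 × 7.59) = 0.474 / 1.820 = 0.2605.
Q·(S₀ − S) = 128 × (2940 − 7.11) × 10⁻³ = 375.4 kg/d removed.
Net biomass production P_X = Y_obs × Q·(S₀ − S) = 0.2605 × 375.4 = 97.79 kg VSS/d.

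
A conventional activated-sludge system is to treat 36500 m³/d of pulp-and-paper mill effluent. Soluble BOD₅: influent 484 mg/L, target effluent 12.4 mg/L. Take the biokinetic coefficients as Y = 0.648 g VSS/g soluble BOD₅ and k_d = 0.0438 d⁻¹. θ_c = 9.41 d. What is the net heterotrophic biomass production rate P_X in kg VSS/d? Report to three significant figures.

P_X ≈ 7900 kg VSS/d

Correct the yield for decay: Y_obs = Y/(1 + k_d θ_c) = 0.648 / (1 + 0.0438 × 9.41) = 0.648 / 1.412 = 0.4589.
Substrate removed = Q·(S₀ − S) = 36500 m³/d × (484 − 12.4) g/m³ = 1.72×10^7 g/d = 17213 kg/d.
Biomass produced: P_X = Y_obs·Q·ΔS = 0.4589 × 17213 ≈ 7899 kg VSS/d.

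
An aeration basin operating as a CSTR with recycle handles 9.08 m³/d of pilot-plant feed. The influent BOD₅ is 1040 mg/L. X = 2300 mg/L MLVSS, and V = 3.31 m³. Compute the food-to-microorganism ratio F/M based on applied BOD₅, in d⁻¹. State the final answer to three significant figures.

F/M = Q·S₀ / (V·X) = 9.08 × 1040 / (3.310 × 2300) = 1.240 g BOD₅·(g VSS·d)⁻¹.

F/M ≈ 1.24 d⁻¹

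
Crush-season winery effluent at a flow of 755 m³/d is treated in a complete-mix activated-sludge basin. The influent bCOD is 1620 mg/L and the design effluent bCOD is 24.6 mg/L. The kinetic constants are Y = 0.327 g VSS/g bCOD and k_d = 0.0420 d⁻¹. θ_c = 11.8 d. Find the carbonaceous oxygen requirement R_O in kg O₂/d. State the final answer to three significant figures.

Correct the yield for decay: Y_obs = Y/(1 + k_d θ_c) = 0.327 / (1 + 0.0420 × 11.8) = 0.327 / 1.496 = 0.2186.
Mass of bCOD removed per day: Q(S₀ − S) = 755 × 1595 g/m³ = 1205 kg/d.
Biomass synthesised: P_X = Y_obs × 1205 = 263.4 kg VSS/d.
R_O = Q·(S₀ − S) − 1.42·P_X = 1205 − 1.42 × 263.4 = 830.6 kg O₂/d.

R_O ≈ 831 kg O₂/d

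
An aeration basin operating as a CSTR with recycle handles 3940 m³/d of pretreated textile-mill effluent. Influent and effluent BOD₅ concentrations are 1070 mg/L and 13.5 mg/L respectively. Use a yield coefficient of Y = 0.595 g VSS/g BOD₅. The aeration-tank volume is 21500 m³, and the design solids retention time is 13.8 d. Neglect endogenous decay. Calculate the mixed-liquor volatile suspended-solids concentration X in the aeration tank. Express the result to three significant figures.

X ≈ 1590 mg/L

X = Y·Q·ΔS·θ_c / V = 0.595 × 3940 × (1070 − 13.5) × 13.8 / 21500 = 1590 mg/L.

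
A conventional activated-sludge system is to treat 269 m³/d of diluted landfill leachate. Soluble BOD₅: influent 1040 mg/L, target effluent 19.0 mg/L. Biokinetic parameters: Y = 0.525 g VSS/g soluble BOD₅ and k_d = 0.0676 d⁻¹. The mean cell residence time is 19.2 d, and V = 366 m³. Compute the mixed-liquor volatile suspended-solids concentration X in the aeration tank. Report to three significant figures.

From V·X·(1 + k_d·θ_c) = Y·Q·(S₀ − S)·θ_c: X = 0.525 × 269 × (1040 − 19.0) × 19.2 / [366 × (1 + 0.0676 × 19.2)] = 3292 mg/L.

X ≈ 3290 mg/L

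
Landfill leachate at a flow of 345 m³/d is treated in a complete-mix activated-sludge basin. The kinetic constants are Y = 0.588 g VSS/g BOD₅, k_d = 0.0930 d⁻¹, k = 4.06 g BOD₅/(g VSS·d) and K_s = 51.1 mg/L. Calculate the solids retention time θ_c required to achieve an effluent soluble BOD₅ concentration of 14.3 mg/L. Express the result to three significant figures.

At the target effluent, Y k S/(K_s+S) = 0.588×4.06×14.3/65.40 = 0.5220 d⁻¹.
1/θ_c = 0.5220 − 0.0930 = 0.4290 d⁻¹, so θ_c = 2.331 d.

θ_c ≈ 2.33 d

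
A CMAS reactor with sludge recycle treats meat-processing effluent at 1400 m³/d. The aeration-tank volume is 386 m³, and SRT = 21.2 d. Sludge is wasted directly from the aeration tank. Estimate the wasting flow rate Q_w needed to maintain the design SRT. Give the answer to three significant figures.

Wasting from the aeration tank: Q_w = V / θ_c = 386.0 / 21.2 = 18.21 m³/d.

Q_w ≈ 18.2 m³/d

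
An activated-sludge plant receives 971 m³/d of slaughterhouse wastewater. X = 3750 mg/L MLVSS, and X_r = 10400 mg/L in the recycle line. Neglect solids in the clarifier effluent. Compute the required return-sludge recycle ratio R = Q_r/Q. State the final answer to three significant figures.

R ≈ 0.564

Mass balance around the secondary clarifier (neglecting effluent solids): R = X / (X_r − X) = 3750 / (10400 − 3750) = 0.5639.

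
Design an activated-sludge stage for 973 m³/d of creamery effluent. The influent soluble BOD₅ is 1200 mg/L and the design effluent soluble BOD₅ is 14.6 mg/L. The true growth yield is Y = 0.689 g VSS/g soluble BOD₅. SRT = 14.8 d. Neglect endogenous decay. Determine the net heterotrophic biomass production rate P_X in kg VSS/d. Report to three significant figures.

With endogenous decay neglected, the observed yield equals the true yield: Y_obs = Y = 0.689 g VSS/g soluble BOD₅.
Mass of soluble BOD₅ removed per day: Q(S₀ − S) = 973 × 1185 g/m³ = 1153 kg/d.
So the net sludge growth is P_X = 0.6890 × 1153 = 794.7 kg VSS/d.

P_X ≈ 795 kg VSS/d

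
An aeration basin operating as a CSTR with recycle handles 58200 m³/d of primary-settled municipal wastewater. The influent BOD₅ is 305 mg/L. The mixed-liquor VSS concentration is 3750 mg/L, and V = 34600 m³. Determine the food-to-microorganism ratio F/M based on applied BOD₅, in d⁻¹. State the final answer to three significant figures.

F/M ≈ 0.137 d⁻¹

Food-to-microorganism ratio F/M = Q S₀ / (V X) = 58200 × 305 / (34600 × 3750) = 0.1368 d⁻¹.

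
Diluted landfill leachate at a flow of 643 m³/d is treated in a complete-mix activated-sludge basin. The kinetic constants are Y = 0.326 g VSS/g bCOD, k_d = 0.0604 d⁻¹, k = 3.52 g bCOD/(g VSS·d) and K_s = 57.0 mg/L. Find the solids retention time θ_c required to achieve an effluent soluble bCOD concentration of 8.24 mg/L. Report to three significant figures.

Specific growth rate at S = 8.24 mg/L: μ = YkS/(K_s+S) = 0.326·3.52·8.24/(57.0+8.24) = 0.1449 d⁻¹.
θ_c = 1/(μ − k_d) = 1/(0.1449 − 0.0604) = 1/0.08454 = 11.83 d.

θ_c ≈ 11.8 d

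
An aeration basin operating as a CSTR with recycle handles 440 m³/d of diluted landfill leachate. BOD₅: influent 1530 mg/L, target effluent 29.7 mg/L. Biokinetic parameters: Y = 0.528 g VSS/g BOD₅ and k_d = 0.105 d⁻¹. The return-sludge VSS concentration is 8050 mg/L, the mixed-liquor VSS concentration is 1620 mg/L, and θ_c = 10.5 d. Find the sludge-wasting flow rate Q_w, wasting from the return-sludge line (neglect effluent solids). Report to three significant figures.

From the SRT design equation V = Y Q (S₀−S) θ_c / [X (1 + k_d θ_c)] = 0.528 × 440 × (1530 − 29.7) × 10.5 / [1620 × (1 + 0.105 × 10.5)] = 3.66×10^6 / 3406 = 1074 m³.
Q_w = (V·X)/(θ_c X_r) = 1074 × 1620 / (10.5 × 8050) = 20.59 m³/d.

Q_w ≈ 20.6 m³/d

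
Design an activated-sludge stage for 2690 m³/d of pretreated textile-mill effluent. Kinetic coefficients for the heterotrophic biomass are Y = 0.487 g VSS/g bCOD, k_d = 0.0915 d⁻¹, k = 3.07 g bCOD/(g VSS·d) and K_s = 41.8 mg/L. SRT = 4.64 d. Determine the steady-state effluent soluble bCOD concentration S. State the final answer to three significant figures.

S ≈ 10.8 mg/L

For a completely mixed reactor with recycle the Lawrence–McCarty relation gives S = K_s·(1 + k_d·θ_c) / [θ_c·(Y·k − k_d) − 1] = 41.8 × (1 + 0.0915 × 4.64) / [4.64 × (0.487 × 3.07 − 0.0915) − 1] = 59.55 / 5.513 = 10.80 mg/L.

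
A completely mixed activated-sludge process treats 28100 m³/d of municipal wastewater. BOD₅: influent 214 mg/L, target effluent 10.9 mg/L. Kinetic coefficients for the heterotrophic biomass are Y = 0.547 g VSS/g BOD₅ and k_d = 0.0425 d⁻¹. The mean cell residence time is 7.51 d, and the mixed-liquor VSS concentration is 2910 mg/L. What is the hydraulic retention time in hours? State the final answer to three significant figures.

Rearranging the biomass balance for a CMAS with decay, V = Y·Q·ΔS·θ_c / [X·(1+k_d θ_c)] = 0.547 × 28100 × (214 − 10.9) × 7.51 / [2910 × (1 + 0.0425 × 7.51)] = 2.34×10^7 / 3839 = 6107 m³.
HRT = V/Q = 6107 m³ / 28100 m³·d⁻¹ = 0.2173 d × 24 = 5.216 h.

τ ≈ 5.22 h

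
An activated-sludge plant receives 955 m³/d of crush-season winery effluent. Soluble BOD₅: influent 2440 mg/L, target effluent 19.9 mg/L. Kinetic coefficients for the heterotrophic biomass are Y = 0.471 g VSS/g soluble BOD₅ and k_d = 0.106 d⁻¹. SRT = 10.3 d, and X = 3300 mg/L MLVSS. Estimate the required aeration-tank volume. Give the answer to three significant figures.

V ≈ 1620 m³

Steady-state biomass mass balance: V·X·(1 + k_d·θ_c) = Y·Q·(S₀ − S)·θ_c, so V = 0.471 × 955 × (2440 − 19.9) × 10.3 / [3300 × (1 + 0.106 × 10.3)] = 1.12×10^7 / 6903 = 1624 m³.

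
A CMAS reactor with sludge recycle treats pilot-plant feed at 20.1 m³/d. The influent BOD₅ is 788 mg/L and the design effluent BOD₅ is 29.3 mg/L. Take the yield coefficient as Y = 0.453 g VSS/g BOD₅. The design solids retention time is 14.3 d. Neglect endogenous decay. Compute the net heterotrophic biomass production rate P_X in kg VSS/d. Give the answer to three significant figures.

Since k_d ≈ 0, Y_obs = Y = 0.453 g VSS/g BOD₅.
Mass of BOD₅ removed per day: Q(S₀ − S) = 20.1 × 758.7 g/m³ = 15.25 kg/d.
P_X = Y_obs · Q(S₀ − S) = 0.4530 × 15.25 = 6.908 kg VSS/d.

P_X ≈ 6.91 kg VSS/d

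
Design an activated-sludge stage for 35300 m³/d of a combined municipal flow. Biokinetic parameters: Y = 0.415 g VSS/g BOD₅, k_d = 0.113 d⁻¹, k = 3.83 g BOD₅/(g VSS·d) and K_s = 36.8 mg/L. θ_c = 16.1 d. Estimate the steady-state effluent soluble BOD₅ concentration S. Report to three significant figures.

For a completely mixed reactor with recycle the Lawrence–McCarty relation gives S = K_s·(1 + k_d·θ_c) / [θ_c·(Y·k − k_d) − 1] = 36.8 × (1 + 0.113 × 16.1) / [16.1 × (0.415 × 3.83 − 0.113) − 1] = 103.8 / 22.77 = 4.556 mg/L.

S ≈ 4.56 mg/L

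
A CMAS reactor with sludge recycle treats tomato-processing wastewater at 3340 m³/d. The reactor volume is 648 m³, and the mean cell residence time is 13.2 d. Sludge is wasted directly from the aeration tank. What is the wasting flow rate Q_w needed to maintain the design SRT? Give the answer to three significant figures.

Q_w ≈ 49.1 m³/d

Wasting from the aeration tank: Q_w = V / θ_c = 648.0 / 13.2 = 49.09 m³/d.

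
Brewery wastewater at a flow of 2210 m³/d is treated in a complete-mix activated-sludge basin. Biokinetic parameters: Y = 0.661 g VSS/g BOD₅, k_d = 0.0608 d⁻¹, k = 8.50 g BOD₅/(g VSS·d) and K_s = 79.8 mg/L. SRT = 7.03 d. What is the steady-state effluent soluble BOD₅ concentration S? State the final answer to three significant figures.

For a completely mixed reactor with recycle the Lawrence–McCarty relation gives S = K_s·(1 + k_d·θ_c) / [θ_c·(Y·k − k_d) − 1] = 79.8 × (1 + 0.0608 × 7.03) / [7.03 × (0.661 × 8.50 − 0.0608) − 1] = 113.9 / 38.07 = 2.992 mg/L.

S ≈ 2.99 mg/L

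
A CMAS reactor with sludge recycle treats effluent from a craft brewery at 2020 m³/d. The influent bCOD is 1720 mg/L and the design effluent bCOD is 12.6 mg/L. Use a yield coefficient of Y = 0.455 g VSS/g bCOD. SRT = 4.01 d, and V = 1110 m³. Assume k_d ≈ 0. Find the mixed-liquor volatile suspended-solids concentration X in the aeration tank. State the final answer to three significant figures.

X ≈ 5670 mg/L

From V·X = Y·Q·(S₀ − S)·θ_c (decay neglected): X = 0.455 × 2020 × (1720 − 12.6) × 4.01 / 1110 = 5669 mg/L.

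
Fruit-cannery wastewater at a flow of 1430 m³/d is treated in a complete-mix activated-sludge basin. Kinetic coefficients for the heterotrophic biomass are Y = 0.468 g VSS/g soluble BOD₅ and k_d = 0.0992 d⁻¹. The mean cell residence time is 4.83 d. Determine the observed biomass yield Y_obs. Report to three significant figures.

Y_obs ≈ 0.316 g VSS/g soluble BOD₅

Correct the yield for decay: Y_obs = Y/(1 + k_d θ_c) = 0.468 / (1 + 0.0992 × 4.83) = 0.468 / 1.479 = 0.3164.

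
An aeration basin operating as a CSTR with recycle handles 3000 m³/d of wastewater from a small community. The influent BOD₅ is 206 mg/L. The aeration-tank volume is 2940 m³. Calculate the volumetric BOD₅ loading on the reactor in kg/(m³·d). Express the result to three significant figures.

L_v ≈ 0.210 kg BOD₅/(m³·d)

Applied BOD₅ load per unit volume = Q·S₀/V = (3000 × 206/1000)/2940 = 0.2102 kg BOD₅·m⁻³·d⁻¹.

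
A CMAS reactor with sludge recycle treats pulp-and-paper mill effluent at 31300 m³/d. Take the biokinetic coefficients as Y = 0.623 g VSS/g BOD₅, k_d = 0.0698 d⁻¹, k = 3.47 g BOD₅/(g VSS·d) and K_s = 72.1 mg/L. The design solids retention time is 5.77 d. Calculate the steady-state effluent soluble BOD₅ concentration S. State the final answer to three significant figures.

S ≈ 9.14 mg/L

For a completely mixed reactor with recycle the Lawrence–McCarty relation gives S = K_s·(1 + k_d·θ_c) / [θ_c·(Y·k − k_d) − 1] = 72.1 × (1 + 0.0698 × 5.77) / [5.77 × (0.623 × 3.47 − 0.0698) − 1] = 101.1 / 11.07 = 9.135 mg/L.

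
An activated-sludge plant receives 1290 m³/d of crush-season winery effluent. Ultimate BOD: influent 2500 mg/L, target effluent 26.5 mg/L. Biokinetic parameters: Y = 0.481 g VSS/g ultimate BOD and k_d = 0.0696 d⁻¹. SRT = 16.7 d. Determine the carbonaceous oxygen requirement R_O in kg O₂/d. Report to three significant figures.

Correct the yield for decay: Y_obs = Y/(1 + k_d θ_c) = 0.481 / (1 + 0.0696 × 16.7) = 0.481 / 2.162 = 0.2224.
Q·(S₀ − S) = 1290 × (2500 − 26.5) × 10⁻³ = 3191 kg/d removed.
Net sludge production P_X = 0.2224 × 3191 = 709.8 kg VSS/d.
Carbonaceous O₂ demand = substrate oxidised − cell-mass equivalent = 3191 − 1.42 × 709.8 = 2183 kg O₂/d.

R_O ≈ 2180 kg O₂/d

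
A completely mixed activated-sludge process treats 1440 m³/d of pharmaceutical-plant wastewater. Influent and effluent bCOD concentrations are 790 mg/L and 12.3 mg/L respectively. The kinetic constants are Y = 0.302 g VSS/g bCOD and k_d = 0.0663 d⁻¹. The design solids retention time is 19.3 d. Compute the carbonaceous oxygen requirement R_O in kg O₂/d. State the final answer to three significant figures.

The observed yield is Y_obs = Y/(1 + k_d·θ_c) = 0.302 / (1 + 0.0663 × 19.3) = 0.302 / 2.280 = 0.1325 g VSS per g bCOD removed.
Mass of bCOD removed per day: Q(S₀ − S) = 1440 × 777.7 g/m³ = 1120 kg/d.
Net sludge production P_X = 0.1325 × 1120 = 148.4 kg VSS/d.
Carbonaceous O₂ demand = substrate oxidised − cell-mass equivalent = 1120 − 1.42 × 148.4 = 909.2 kg O₂/d.

R_O ≈ 909 kg O₂/d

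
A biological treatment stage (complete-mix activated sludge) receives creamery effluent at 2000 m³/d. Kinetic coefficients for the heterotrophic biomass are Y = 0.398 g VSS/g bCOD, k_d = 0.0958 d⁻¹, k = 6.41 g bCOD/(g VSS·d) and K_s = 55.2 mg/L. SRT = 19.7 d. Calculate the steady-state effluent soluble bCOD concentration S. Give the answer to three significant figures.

Effluent substrate depends only on kinetics and SRT: S = K_s(1 + k_d θ_c) / [θ_c(Yk − k_d) − 1] = 55.2 × (1 + 0.0958 × 19.7) / [19.7 × (0.398 × 6.41 − 0.0958) − 1] = 159.4 / 47.37 = 3.364 mg/L.

S ≈ 3.36 mg/L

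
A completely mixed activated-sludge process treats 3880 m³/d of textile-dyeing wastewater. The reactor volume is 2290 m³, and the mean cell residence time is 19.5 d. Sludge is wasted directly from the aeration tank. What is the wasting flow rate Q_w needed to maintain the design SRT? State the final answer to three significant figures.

Wasting from the aeration tank: Q_w = V / θ_c = 2290 / 19.5 = 117.4 m³/d.

Q_w ≈ 117 m³/d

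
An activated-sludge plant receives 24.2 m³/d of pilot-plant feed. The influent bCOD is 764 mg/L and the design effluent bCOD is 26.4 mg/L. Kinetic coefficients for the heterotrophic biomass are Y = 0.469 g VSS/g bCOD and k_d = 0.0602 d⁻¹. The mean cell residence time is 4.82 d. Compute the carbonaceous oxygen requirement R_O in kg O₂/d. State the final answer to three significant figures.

The observed yield is Y_obs = Y/(1 + k_d·θ_c) = 0.469 / (1 + 0.0602 × 4.82) = 0.469 / 1.290 = 0.3635 g VSS per g bCOD removed.
Q·(S₀ − S) = 24.2 × (764 − 26.4) × 10⁻³ = 17.85 kg/d removed.
Biomass synthesised: P_X = Y_obs × 17.85 = 6.489 kg VSS/d.
R_O = Q·(S₀ − S) − 1.42·P_X = 17.85 − 1.42 × 6.489 = 8.636 kg O₂/d.

R_O ≈ 8.64 kg O₂/d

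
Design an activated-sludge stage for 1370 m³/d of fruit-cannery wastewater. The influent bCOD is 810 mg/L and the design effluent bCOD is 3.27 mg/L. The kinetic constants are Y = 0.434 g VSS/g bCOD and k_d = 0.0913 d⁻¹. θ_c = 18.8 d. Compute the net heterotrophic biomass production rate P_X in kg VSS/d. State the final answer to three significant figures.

P_X ≈ 177 kg VSS/d

The observed yield is Y_obs = Y/(1 + k_d·θ_c) = 0.434 / (1 + 0.0913 × 18.8) = 0.434 / 2.716 = 0.1598 g VSS per g bCOD removed.
Mass of bCOD removed per day: Q(S₀ − S) = 1370 × 806.7 g/m³ = 1105 kg/d.
Biomass produced: P_X = Y_obs·Q·ΔS = 0.1598 × 1105 ≈ 176.6 kg VSS/d.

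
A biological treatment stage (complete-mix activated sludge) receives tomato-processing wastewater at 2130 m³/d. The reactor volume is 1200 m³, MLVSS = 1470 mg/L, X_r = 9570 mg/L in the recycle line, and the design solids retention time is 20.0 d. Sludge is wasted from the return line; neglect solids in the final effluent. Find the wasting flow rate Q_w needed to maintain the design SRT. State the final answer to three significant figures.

Q_w = (V·X)/(θ_c X_r) = 1200 × 1470 / (20.0 × 9570) = 9.216 m³/d.

Q_w ≈ 9.22 m³/d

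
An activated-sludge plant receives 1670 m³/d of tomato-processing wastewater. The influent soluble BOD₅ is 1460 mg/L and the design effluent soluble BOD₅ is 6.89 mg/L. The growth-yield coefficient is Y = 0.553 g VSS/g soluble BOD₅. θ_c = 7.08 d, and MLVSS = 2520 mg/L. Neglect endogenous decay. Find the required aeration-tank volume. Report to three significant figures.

V ≈ 3770 m³

V·X = Y·Q·ΔS·θ_c gives V = 0.553 × 1670 × (1460 − 6.89) × 7.08 / 2520 = 3770 m³.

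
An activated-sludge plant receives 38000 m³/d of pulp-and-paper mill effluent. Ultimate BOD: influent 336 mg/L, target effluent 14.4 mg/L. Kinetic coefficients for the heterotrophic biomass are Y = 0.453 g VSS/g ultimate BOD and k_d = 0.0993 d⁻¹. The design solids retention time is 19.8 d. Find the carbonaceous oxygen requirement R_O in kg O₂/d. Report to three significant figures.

Observed yield with endogenous decay: Y_obs = Y / (1 + k_d·θ_c) = 0.453 / (1 + 0.0993 × 19.8) = 0.453 / 2.966 = 0.1527 g VSS/g ultimate BOD.
Q·(S₀ − S) = 38000 × (336 − 14.4) × 10⁻³ = 12221 kg/d removed.
Net sludge production P_X = 0.1527 × 12221 = 1866 kg VSS/d.
R_O = Q·(S₀ − S) − 1.42·P_X = 12221 − 1.42 × 1866 = 9571 kg O₂/d.

R_O ≈ 9570 kg O₂/d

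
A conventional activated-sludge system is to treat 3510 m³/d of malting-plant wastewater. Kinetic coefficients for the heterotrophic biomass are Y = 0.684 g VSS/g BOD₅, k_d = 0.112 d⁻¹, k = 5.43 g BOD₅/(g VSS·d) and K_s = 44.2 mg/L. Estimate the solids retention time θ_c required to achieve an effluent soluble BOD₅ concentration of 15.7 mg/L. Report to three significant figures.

θ_c ≈ 1.16 d

At the target effluent, Y k S/(K_s+S) = 0.684×5.43×15.7/59.90 = 0.9735 d⁻¹.
Then 1/θ_c = μ − k_d = 0.9735 − 0.112 = 0.8615 d⁻¹, giving θ_c = 1.161 d.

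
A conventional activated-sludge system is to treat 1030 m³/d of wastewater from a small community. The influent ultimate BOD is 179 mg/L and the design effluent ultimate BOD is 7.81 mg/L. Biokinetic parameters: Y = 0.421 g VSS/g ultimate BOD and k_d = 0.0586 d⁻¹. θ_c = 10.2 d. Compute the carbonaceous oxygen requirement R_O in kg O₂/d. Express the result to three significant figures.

R_O ≈ 110 kg O₂/d

Y_obs = Y / (1 + k_d θ_c) = 0.421 / (1 + 0.0586 × 10.2) = 0.421 / 1.598 = 0.2635.
Substrate removed = Q·(S₀ − S) = 1030 m³/d × (179 − 7.81) g/m³ = 1.76×10^5 g/d = 176.3 kg/d.
P_X = Y_obs·Q·(S₀ − S) = 0.2635 × 176.3 = 46.46 kg VSS/d.
R_O = Q·(S₀ − S) − 1.42·P_X = 176.3 − 1.42 × 46.46 = 110.3 kg O₂/d.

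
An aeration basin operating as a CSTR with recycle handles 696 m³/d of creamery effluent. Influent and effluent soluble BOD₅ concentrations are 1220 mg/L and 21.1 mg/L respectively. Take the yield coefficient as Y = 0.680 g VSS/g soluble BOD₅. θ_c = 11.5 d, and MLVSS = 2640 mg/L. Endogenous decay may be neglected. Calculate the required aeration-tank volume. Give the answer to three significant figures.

V ≈ 2470 m³

With k_d = 0 the design equation reduces to V = Y Q (S₀−S) θ_c / X = 0.680 × 696 × (1220 − 21.1) × 11.5 / 2640 = 2472 m³.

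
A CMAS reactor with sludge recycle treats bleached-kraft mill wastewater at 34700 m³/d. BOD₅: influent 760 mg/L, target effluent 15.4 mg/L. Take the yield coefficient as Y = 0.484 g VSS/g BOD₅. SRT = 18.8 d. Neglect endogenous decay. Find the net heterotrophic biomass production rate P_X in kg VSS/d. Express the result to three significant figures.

With endogenous decay neglected, the observed yield equals the true yield: Y_obs = Y = 0.484 g VSS/g BOD₅.
Mass of BOD₅ removed per day: Q(S₀ − S) = 34700 × 744.6 g/m³ = 25838 kg/d.
P_X = Y_obs · Q(S₀ − S) = 0.4840 × 25838 = 12505 kg VSS/d.

P_X ≈ 12500 kg VSS/d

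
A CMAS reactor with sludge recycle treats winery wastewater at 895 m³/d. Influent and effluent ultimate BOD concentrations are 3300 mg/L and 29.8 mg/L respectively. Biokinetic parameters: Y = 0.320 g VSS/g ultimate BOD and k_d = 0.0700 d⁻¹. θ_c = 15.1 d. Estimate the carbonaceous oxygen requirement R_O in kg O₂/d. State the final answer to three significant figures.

R_O ≈ 2280 kg O₂/d

The observed yield is Y_obs = Y/(1 + k_d·θ_c) = 0.320 / (1 + 0.0700 × 15.1) = 0.320 / 2.057 = 0.1556 g VSS per g ultimate BOD removed.
Q·(S₀ − S) = 895 × (3300 − 29.8) × 10⁻³ = 2927 kg/d removed.
P_X = Y_obs·Q·(S₀ − S) = 0.1556 × 2927 = 455.3 kg VSS/d.
R_O = Q·(S₀ − S) − 1.42·P_X = 2927 − 1.42 × 455.3 = 2280 kg O₂/d.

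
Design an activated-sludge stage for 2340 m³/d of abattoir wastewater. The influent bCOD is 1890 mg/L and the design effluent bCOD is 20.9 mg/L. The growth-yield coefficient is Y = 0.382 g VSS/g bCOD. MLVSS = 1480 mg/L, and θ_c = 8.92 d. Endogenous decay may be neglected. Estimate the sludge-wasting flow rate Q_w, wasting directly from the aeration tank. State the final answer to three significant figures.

Q_w ≈ 1130 m³/d

V·X = Y·Q·ΔS·θ_c gives V = 0.382 × 2340 × (1890 − 20.9) × 8.92 / 1480 = 10070 m³.
For wasting at MLVSS concentration, Q_w = V/θ_c = 10070/8.92 = 1129 m³/d.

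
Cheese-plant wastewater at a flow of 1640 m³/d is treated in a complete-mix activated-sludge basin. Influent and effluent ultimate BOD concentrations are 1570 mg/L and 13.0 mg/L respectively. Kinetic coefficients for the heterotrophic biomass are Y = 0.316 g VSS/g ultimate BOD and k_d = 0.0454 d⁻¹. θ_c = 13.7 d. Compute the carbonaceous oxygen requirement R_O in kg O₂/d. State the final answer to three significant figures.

The observed yield is Y_obs = Y/(1 + k_d·θ_c) = 0.316 / (1 + 0.0454 × 13.7) = 0.316 / 1.622 = 0.1948 g VSS per g ultimate BOD removed.
Q·(S₀ − S) = 1640 × (1570 − 13.0) × 10⁻³ = 2553 kg/d removed.
Biomass synthesised: P_X = Y_obs × 2553 = 497.5 kg VSS/d.
R_O = Q·ΔS − 1.42 P_X = 2553 − 706.4 = 1847 kg O₂/d.

R_O ≈ 1850 kg O₂/d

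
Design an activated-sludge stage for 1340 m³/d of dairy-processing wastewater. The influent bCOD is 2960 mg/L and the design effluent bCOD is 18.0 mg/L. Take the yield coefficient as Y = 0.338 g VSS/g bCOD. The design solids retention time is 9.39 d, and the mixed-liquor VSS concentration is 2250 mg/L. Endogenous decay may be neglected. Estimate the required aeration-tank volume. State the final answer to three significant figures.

With k_d = 0 the design equation reduces to V = Y Q (S₀−S) θ_c / X = 0.338 × 1340 × (2960 − 18.0) × 9.39 / 2250 = 5561 m³.

V ≈ 5560 m³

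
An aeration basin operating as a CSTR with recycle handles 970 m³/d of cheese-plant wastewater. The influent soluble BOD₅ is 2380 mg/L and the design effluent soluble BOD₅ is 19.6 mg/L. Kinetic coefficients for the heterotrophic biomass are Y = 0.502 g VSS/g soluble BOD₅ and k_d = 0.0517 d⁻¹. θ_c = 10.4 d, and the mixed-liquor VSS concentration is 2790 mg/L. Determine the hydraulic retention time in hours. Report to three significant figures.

τ ≈ 68.9 h

Steady-state biomass mass balance: V·X·(1 + k_d·θ_c) = Y·Q·(S₀ − S)·θ_c, so V = 0.502 × 970 × (2380 − 19.6) × 10.4 / [2790 × (1 + 0.0517 × 10.4)] = 1.2×10^7 / 4290 = 2786 m³.
τ = V/Q = 2786/970 = 2.872 d, or 68.94 h.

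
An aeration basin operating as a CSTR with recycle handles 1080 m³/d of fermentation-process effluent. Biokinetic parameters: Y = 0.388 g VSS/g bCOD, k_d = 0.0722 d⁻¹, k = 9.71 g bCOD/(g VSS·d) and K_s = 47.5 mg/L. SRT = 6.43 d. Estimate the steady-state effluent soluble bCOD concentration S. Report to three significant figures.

S ≈ 3.06 mg/L

From the Monod/SRT balance for a CMAS, S = K_s·(1+k_d θ_c)/[θ_c·(Y k − k_d) − 1] = 47.5 × (1 + 0.0722 × 6.43) / [6.43 × (0.388 × 9.71 − 0.0722) − 1] = 69.55 / 22.76 = 3.056 mg/L.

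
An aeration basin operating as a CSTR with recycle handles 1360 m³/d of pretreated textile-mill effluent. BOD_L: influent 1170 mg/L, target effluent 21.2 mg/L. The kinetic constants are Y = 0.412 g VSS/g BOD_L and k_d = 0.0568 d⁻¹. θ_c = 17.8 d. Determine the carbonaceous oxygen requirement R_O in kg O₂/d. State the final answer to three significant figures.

The observed yield is Y_obs = Y/(1 + k_d·θ_c) = 0.412 / (1 + 0.0568 × 17.8) = 0.412 / 2.011 = 0.2049 g VSS per g BOD_L removed.
Substrate removed = Q·(S₀ − S) = 1360 m³/d × (1170 − 21.2) g/m³ = 1.56×10^6 g/d = 1562 kg/d.
Biomass synthesised: P_X = Y_obs × 1562 = 320.1 kg VSS/d.
R_O = Q·ΔS − 1.42 P_X = 1562 − 454.5 = 1108 kg O₂/d.

R_O ≈ 1110 kg O₂/d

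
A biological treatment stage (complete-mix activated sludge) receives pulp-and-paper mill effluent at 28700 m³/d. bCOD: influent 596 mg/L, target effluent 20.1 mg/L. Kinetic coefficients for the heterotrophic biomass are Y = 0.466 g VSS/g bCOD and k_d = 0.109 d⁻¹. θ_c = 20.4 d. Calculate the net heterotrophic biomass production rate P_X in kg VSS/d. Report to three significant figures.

The observed yield is Y_obs = Y/(1 + k_d·θ_c) = 0.466 / (1 + 0.109 × 20.4) = 0.466 / 3.224 = 0.1446 g VSS per g bCOD removed.
Q·(S₀ − S) = 28700 × (596 − 20.1) × 10⁻³ = 16528 kg/d removed.
Net biomass production P_X = Y_obs × Q·(S₀ − S) = 0.1446 × 16528 = 2389 kg VSS/d.

P_X ≈ 2390 kg VSS/d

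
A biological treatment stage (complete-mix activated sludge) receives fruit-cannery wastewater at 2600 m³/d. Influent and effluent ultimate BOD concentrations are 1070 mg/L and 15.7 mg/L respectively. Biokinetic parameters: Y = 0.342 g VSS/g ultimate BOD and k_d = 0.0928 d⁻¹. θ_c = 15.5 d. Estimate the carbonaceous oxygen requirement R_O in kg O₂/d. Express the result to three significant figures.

R_O ≈ 2200 kg O₂/d

Y_obs = Y / (1 + k_d θ_c) = 0.342 / (1 + 0.0928 × 15.5) = 0.342 / 2.438 = 0.1403.
ΔS = 1070 − 15.7 = 1054 mg/L, so the substrate removal rate is 2600 × 1054/1000 = 2741 kg ultimate BOD/d.
P_X = Y_obs·Q·(S₀ − S) = 0.1403 × 2741 = 384.5 kg VSS/d.
R_O = Q·(S₀ − S) − 1.42·P_X = 2741 − 1.42 × 384.5 = 2195 kg O₂/d.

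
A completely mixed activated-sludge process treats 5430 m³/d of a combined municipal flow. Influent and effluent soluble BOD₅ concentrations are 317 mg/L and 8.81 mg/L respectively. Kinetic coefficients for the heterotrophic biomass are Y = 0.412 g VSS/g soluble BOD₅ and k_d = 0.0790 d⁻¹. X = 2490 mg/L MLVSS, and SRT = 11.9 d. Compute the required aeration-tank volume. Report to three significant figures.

From the SRT design equation V = Y Q (S₀−S) θ_c / [X (1 + k_d θ_c)] = 0.412 × 5430 × (317 − 8.81) × 11.9 / [2490 × (1 + 0.0790 × 11.9)] = 8.2×10^6 / 4831 = 1698 m³.

V ≈ 1700 m³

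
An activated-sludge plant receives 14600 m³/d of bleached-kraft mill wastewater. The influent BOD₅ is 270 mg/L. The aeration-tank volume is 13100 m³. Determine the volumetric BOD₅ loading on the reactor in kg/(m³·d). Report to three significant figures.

Applied BOD₅ load per unit volume = Q·S₀/V = (14600 × 270/1000)/13100 = 0.3009 kg BOD₅·m⁻³·d⁻¹.

L_v ≈ 0.301 kg BOD₅/(m³·d)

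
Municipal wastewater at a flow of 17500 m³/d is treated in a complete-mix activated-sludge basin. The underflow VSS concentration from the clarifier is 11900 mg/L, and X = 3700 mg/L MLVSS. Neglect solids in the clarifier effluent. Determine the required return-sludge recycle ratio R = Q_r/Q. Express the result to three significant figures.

R ≈ 0.451

Mass balance around the secondary clarifier (neglecting effluent solids): R = X / (X_r − X) = 3700 / (11900 − 3700) = 0.4512.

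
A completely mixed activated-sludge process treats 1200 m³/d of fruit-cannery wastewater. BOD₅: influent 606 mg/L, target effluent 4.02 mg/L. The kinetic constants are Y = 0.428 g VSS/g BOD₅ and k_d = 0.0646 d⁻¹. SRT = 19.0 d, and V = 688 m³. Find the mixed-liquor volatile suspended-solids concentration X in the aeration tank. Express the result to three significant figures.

X = Y·Q·ΔS·θ_c / [V·(1 + k_d θ_c)] = 0.428 × 1200 × (606 − 4.02) × 19.0 / [688 × (1 + 0.0646 × 19.0)] = 3833 mg/L.

X ≈ 3830 mg/L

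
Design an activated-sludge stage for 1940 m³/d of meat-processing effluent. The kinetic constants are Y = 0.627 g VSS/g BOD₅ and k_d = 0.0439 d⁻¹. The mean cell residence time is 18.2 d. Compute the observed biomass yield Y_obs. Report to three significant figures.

Y_obs ≈ 0.349 g VSS/g BOD₅

Y_obs = Y / (1 + k_d θ_c) = 0.627 / (1 + 0.0439 × 18.2) = 0.627 / 1.799 = 0.3485.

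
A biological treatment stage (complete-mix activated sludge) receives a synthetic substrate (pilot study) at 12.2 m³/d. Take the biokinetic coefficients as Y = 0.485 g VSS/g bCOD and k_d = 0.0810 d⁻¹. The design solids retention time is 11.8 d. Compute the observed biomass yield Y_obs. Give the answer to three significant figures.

The observed yield is Y_obs = Y/(1 + k_d·θ_c) = 0.485 / (1 + 0.0810 × 11.8) = 0.485 / 1.956 = 0.2480 g VSS per g bCOD removed.

Y_obs ≈ 0.248 g VSS/g bCOD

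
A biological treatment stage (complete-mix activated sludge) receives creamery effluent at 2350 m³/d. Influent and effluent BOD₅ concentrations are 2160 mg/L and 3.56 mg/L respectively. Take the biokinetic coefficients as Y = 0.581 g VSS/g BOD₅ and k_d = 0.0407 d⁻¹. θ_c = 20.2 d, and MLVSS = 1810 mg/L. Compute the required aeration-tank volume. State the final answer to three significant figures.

Steady-state biomass mass balance: V·X·(1 + k_d·θ_c) = Y·Q·(S₀ − S)·θ_c, so V = 0.581 × 2350 × (2160 − 3.56) × 20.2 / [1810 × (1 + 0.0407 × 20.2)] = 5.95×10^7 / 3298 = 18033 m³.

V ≈ 18000 m³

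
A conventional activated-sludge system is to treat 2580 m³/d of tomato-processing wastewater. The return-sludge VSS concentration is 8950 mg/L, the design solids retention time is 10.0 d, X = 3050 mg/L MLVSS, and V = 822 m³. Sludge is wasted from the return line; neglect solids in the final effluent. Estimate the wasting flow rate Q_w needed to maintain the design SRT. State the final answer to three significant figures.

θ_c = V·X/(Q_w·X_r) when wasting from the recycle, so Q_w = V·X/(θ_c·X_r) = 822.0 × 3050 / (10.0 × 8950) = 28.01 m³/d.

Q_w ≈ 28.0 m³/d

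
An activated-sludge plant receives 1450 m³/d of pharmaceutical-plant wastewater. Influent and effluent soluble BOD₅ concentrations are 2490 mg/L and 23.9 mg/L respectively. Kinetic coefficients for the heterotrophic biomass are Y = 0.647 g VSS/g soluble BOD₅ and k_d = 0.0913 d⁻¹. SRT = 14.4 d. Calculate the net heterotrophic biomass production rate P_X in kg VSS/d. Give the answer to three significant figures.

P_X ≈ 1000 kg VSS/d

The observed yield is Y_obs = Y/(1 + k_d·θ_c) = 0.647 / (1 + 0.0913 × 14.4) = 0.647 / 2.315 = 0.2795 g VSS per g soluble BOD₅ removed.
Substrate removed = Q·(S₀ − S) = 1450 m³/d × (2490 − 23.9) g/m³ = 3.58×10^6 g/d = 3576 kg/d.
So the net sludge growth is P_X = 0.2795 × 3576 = 999.5 kg VSS/d.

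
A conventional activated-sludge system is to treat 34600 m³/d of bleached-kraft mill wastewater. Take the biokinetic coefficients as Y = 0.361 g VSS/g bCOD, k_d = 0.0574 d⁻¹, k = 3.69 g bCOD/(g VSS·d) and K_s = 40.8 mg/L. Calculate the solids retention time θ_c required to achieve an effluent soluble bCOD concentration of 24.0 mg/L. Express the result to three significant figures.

θ_c ≈ 2.29 d

At the target effluent, Y k S/(K_s+S) = 0.361×3.69×24.0/64.80 = 0.4934 d⁻¹.
θ_c = 1/(μ − k_d) = 1/(0.4934 − 0.0574) = 1/0.4360 = 2.294 d.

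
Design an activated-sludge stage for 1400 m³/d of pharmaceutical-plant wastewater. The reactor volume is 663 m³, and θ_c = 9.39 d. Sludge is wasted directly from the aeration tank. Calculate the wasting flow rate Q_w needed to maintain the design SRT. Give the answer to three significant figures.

For wasting at MLVSS concentration, Q_w = V/θ_c = 663.0/9.39 = 70.61 m³/d.

Q_w ≈ 70.6 m³/d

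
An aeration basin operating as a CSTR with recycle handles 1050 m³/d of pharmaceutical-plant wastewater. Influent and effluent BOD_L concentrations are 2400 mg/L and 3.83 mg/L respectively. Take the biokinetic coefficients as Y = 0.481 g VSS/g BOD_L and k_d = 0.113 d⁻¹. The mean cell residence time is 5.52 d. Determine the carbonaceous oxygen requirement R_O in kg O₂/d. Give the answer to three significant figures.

R_O ≈ 1460 kg O₂/d

The observed yield is Y_obs = Y/(1 + k_d·θ_c) = 0.481 / (1 + 0.113 × 5.52) = 0.481 / 1.624 = 0.2962 g VSS per g BOD_L removed.
Substrate removed = Q·(S₀ − S) = 1050 m³/d × (2400 − 3.83) g/m³ = 2.52×10^6 g/d = 2516 kg/d.
Net sludge production P_X = 0.2962 × 2516 = 745.3 kg VSS/d.
R_O = Q·ΔS − 1.42 P_X = 2516 − 1058 = 1458 kg O₂/d.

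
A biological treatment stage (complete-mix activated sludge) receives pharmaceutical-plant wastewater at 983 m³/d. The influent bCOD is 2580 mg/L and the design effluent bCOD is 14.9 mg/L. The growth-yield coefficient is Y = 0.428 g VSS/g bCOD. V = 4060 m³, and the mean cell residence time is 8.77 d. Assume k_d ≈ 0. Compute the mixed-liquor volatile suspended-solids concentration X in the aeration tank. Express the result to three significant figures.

Without decay, X = Y Q (S₀−S) θ_c / V = 0.428 × 983 × (2580 − 14.9) × 8.77 / 4060 = 2331 mg/L.

X ≈ 2330 mg/L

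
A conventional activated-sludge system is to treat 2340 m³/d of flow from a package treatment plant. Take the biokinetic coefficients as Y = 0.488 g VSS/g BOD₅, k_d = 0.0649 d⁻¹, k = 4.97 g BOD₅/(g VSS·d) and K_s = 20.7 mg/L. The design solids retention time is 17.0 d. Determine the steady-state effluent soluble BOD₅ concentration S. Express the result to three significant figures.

Effluent substrate depends only on kinetics and SRT: S = K_s(1 + k_d θ_c) / [θ_c(Yk − k_d) − 1] = 20.7 × (1 + 0.0649 × 17.0) / [17.0 × (0.488 × 4.97 − 0.0649) − 1] = 43.54 / 39.13 = 1.113 mg/L.

S ≈ 1.11 mg/L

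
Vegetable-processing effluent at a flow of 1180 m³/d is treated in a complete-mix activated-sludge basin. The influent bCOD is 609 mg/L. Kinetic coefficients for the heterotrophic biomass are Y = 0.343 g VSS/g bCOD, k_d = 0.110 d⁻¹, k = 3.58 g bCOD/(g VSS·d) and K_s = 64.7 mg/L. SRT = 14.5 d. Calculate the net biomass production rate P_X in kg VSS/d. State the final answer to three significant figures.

From the Monod/SRT balance for a CMAS, S = K_s·(1+k_d θ_c)/[θ_c·(Y k − k_d) − 1] = 64.7 × (1 + 0.110 × 14.5) / [14.5 × (0.343 × 3.58 − 0.110) − 1] = 167.9 / 15.21 = 11.04 mg/L.
Correct the yield for decay: Y_obs = Y/(1 + k_d θ_c) = 0.343 / (1 + 0.110 × 14.5) = 0.343 / 2.595 = 0.1322.
Q·(S₀ − S) = 1180 × (609 − 11.0) × 10⁻³ = 705.6 kg/d removed.
Net biomass production P_X = Y_obs × Q·(S₀ − S) = 0.1322 × 705.6 = 93.27 kg VSS/d.

P_X ≈ 93.3 kg VSS/d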